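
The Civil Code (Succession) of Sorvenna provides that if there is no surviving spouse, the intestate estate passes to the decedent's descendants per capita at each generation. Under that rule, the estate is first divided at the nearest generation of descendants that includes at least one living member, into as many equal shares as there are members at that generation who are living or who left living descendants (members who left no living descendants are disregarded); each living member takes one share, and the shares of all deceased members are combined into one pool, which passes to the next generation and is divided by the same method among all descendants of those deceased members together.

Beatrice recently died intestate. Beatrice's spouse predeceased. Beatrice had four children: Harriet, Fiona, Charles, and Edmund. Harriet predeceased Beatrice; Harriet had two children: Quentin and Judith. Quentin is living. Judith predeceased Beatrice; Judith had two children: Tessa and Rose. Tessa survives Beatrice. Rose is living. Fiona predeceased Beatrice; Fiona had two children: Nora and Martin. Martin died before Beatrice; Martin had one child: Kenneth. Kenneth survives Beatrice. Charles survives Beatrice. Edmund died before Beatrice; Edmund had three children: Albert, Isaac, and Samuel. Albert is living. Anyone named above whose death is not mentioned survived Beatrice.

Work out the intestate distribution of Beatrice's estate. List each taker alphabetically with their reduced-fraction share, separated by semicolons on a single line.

Albert 3/28; Charles 1/4; Isaac 3/28; Kenneth 1/14; Nora 3/28; Quentin 3/28; Rose 1/14; Samuel 3/28; Tessa 1/14

There is no surviving spouse, so the entire estate passes to Beatrice's descendants per capita at each generation.
At generation 1 (Harriet, Fiona, Charles, Edmund) there are 4 shares of (1)/4 = 1/4 each.
Living: Charles — each takes 1/4.
Deceased: Harriet, Fiona, and Edmund. Their combined 3/4 is pooled and carried to generation 2.
At generation 2 (Quentin, Judith, Nora, Martin, Albert, Isaac, Samuel) there are 7 shares of (3/4)/7 = 3/28 each.
Living: Quentin, Nora, Albert, Isaac, and Samuel — each takes 3/28.
Deceased: Judith and Martin. Their combined 3/14 is pooled and carried to generation 3.
At generation 3 (Tessa, Rose, Kenneth) there are 3 shares of (3/14)/3 = 1/14 each.
Living: Tessa, Rose, and Kenneth — each takes 1/14.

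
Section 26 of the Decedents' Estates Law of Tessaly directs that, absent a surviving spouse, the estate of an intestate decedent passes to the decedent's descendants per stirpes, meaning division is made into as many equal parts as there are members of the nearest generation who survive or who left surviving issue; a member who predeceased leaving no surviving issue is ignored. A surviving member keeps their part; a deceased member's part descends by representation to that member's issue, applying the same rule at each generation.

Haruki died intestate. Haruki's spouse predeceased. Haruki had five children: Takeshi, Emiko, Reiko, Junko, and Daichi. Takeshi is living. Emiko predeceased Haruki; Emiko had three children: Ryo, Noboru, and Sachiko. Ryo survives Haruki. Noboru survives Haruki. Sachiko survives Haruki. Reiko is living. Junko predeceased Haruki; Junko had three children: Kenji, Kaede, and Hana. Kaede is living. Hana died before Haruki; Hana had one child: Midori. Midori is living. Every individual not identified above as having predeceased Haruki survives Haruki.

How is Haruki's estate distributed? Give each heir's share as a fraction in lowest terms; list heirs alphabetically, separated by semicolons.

There is no surviving spouse, so the entire estate passes to Haruki's descendants per stirpes.
The estate is divided into 5 equal shares of 1/5 among Takeshi, Emiko, Reiko, Junko, Daichi.
Takeshi is living and takes 1/5.
Emiko predeceased; the 1/5 allotted to Emiko's branch passes to Emiko's issue by representation.
The 1/5 is divided into 3 equal shares of 1/15 among Ryo, Noboru, Sachiko.
Ryo is living and takes 1/15.
Noboru is living and takes 1/15.
Sachiko is living and takes 1/15.
Reiko is living and takes 1/5.
Junko predeceased; the 1/5 allotted to Junko's branch passes to Junko's issue by representation.
The 1/5 is divided into 3 equal shares of 1/15 among Kenji, Kaede, Hana.
Kenji is living and takes 1/15.
Kaede is living and takes 1/15.
Hana predeceased; the 1/15 allotted to Hana's branch passes to Hana's issue by representation.
Midori is the sole taker at this level and receives the full 1/15.
Daichi is living and takes 1/5.

Daichi 1/5; Kaede 1/15; Kenji 1/15; Midori 1/15; Noboru 1/15; Reiko 1/5; Ryo 1/15; Sachiko 1/15; Takeshi 1/5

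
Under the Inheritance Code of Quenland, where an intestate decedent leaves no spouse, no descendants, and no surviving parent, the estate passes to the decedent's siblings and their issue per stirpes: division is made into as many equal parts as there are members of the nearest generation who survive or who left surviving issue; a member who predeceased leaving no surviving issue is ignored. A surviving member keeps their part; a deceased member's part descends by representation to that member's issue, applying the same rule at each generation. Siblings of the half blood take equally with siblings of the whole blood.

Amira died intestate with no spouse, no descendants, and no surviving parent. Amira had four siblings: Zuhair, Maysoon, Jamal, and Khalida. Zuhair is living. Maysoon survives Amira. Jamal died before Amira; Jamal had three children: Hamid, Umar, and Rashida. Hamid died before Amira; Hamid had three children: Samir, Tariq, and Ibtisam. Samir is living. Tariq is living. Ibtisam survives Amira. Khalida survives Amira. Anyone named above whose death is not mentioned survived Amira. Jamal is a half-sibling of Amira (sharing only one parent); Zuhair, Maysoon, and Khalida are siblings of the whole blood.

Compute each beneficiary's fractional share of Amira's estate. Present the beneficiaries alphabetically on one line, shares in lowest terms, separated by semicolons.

No spouse, descendants, or parent survives, so the estate passes to Amira's siblings per stirpes.
Half-blood and whole-blood siblings take equally under the stated rule.
The estate is divided into 4 equal shares of 1/4 among Zuhair, Maysoon, Jamal, Khalida.
Zuhair is living and takes 1/4.
Maysoon is living and takes 1/4.
Jamal predeceased; the 1/4 allotted to Jamal's branch passes to Jamal's issue by representation.
The 1/4 is divided into 3 equal shares of 1/12 among Hamid, Umar, Rashida.
Hamid predeceased; the 1/12 allotted to Hamid's branch passes to Hamid's issue by representation.
The 1/12 is divided into 3 equal shares of 1/36 among Samir, Tariq, Ibtisam.
Samir is living and takes 1/36.
Tariq is living and takes 1/36.
Ibtisam is living and takes 1/36.
Umar is living and takes 1/12.
Rashida is living and takes 1/12.
Khalida is living and takes 1/4.

Ibtisam 1/36; Khalida 1/4; Maysoon 1/4; Rashida 1/12; Samir 1/36; Tariq 1/36; Umar 1/12; Zuhair 1/4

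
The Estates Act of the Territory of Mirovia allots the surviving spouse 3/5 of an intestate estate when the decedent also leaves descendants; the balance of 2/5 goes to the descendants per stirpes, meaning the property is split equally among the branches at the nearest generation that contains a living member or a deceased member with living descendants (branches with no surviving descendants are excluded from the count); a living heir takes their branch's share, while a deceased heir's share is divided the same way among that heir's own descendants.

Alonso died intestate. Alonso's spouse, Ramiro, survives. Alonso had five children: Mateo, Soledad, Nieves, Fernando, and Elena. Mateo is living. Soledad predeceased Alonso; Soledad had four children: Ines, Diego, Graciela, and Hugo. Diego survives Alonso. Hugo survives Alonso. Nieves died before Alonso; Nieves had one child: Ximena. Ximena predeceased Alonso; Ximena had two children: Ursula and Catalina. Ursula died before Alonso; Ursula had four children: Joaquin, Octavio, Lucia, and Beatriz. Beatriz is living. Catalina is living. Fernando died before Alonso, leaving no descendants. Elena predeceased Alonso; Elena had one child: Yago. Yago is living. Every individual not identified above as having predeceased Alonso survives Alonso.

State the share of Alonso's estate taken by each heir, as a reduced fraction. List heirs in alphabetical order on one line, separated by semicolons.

Beatriz 1/80; Catalina 1/20; Diego 1/40; Graciela 1/40; Hugo 1/40; Ines 1/40; Joaquin 1/80; Lucia 1/80; Mateo 1/10; Octavio 1/80; Ramiro 3/5; Yago 1/10

Ramiro, as surviving spouse, takes 3/5.
The remaining 2/5 passes to Alonso's descendants per stirpes.
Fernando left no surviving issue, so that branch lapses and is disregarded.
The 2/5 is divided into 4 equal shares of 1/10 among Mateo, Soledad, Nieves, Elena.
Mateo is living and takes 1/10.
Soledad predeceased; the 1/10 allotted to Soledad's branch passes to Soledad's issue by representation.
The 1/10 is divided into 4 equal shares of 1/40 among Ines, Diego, Graciela, Hugo.
Ines is living and takes 1/40.
Diego is living and takes 1/40.
Graciela is living and takes 1/40.
Hugo is living and takes 1/40.
Nieves predeceased; the 1/10 allotted to Nieves's branch passes to Nieves's issue by representation.
Ximena's line is the sole branch at this level, so the full 1/10 passes to Ximena's issue by representation.
The 1/10 is divided into 2 equal shares of 1/20 among Ursula, Catalina.
Ursula predeceased; the 1/20 allotted to Ursula's branch passes to Ursula's issue by representation.
The 1/20 is divided into 4 equal shares of 1/80 among Joaquin, Octavio, Lucia, Beatriz.
Joaquin is living and takes 1/80.
Octavio is living and takes 1/80.
Lucia is living and takes 1/80.
Beatriz is living and takes 1/80.
Catalina is living and takes 1/20.
Elena predeceased; the 1/10 allotted to Elena's branch passes to Elena's issue by representation.
Yago is the sole taker at this level and receives the full 1/10.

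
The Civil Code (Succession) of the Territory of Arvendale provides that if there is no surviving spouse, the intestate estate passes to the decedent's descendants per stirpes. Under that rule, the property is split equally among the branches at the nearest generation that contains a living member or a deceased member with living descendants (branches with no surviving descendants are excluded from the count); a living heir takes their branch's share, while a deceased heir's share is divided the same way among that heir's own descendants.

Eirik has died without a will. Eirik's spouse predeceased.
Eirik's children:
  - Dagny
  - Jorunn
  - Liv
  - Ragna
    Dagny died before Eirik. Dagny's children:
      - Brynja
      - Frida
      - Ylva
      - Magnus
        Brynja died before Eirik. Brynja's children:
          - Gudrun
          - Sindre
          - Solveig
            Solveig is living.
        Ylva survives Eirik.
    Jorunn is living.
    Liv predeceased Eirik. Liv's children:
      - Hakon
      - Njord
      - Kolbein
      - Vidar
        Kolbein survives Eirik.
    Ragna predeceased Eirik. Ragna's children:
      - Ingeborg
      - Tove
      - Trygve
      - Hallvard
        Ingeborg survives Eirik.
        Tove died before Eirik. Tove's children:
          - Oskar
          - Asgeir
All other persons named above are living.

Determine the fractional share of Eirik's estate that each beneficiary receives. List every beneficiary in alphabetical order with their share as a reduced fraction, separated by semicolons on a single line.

There is no surviving spouse, so the entire estate passes to Eirik's descendants per stirpes.
The estate is divided into 4 equal shares of 1/4 among Dagny, Jorunn, Liv, Ragna.
Dagny predeceased; the 1/4 allotted to Dagny's branch passes to Dagny's issue by representation.
The 1/4 is divided into 4 equal shares of 1/16 among Brynja, Frida, Ylva, Magnus.
Brynja predeceased; the 1/16 allotted to Brynja's branch passes to Brynja's issue by representation.
The 1/16 is divided into 3 equal shares of 1/48 among Gudrun, Sindre, Solveig.
Gudrun is living and takes 1/48.
Sindre is living and takes 1/48.
Solveig is living and takes 1/48.
Frida is living and takes 1/16.
Ylva is living and takes 1/16.
Magnus is living and takes 1/16.
Jorunn is living and takes 1/4.
Liv predeceased; the 1/4 allotted to Liv's branch passes to Liv's issue by representation.
The 1/4 is divided into 4 equal shares of 1/16 among Hakon, Njord, Kolbein, Vidar.
Hakon is living and takes 1/16.
Njord is living and takes 1/16.
Kolbein is living and takes 1/16.
Vidar is living and takes 1/16.
Ragna predeceased; the 1/4 allotted to Ragna's branch passes to Ragna's issue by representation.
The 1/4 is divided into 4 equal shares of 1/16 among Ingeborg, Tove, Trygve, Hallvard.
Ingeborg is living and takes 1/16.
Tove predeceased; the 1/16 allotted to Tove's branch passes to Tove's issue by representation.
The 1/16 is divided into 2 equal shares of 1/32 among Oskar, Asgeir.
Oskar is living and takes 1/32.
Asgeir is living and takes 1/32.
Trygve is living and takes 1/16.
Hallvard is living and takes 1/16.

Asgeir 1/32; Frida 1/16; Gudrun 1/48; Hakon 1/16; Hallvard 1/16; Ingeborg 1/16; Jorunn 1/4; Kolbein 1/16; Magnus 1/16; Njord 1/16; Oskar 1/32; Sindre 1/48; Solveig 1/48; Trygve 1/16; Vidar 1/16; Ylva 1/16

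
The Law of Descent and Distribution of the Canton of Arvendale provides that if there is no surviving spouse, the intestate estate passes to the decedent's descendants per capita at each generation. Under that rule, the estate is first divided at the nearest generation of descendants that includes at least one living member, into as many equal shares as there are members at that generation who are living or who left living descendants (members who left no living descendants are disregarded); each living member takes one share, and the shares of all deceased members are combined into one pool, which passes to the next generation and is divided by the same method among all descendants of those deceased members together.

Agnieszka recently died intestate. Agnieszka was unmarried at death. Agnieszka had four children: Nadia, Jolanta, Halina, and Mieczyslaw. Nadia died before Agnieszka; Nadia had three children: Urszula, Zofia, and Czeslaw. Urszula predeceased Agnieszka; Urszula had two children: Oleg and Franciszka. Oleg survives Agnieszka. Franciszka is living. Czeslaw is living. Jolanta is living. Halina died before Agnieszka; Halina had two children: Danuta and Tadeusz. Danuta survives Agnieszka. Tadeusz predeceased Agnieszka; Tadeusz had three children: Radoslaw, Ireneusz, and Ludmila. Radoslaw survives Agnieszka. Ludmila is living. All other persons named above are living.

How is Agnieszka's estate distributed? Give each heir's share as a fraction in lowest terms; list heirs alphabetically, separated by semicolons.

There is no surviving spouse, so the entire estate passes to Agnieszka's descendants per capita at each generation.
At generation 1 (Nadia, Jolanta, Halina, Mieczyslaw) there are 4 shares of (1)/4 = 1/4 each.
Living: Jolanta and Mieczyslaw — each takes 1/4.
Deceased: Nadia and Halina. Their combined 1/2 is pooled and carried to generation 2.
At generation 2 (Urszula, Zofia, Czeslaw, Danuta, Tadeusz) there are 5 shares of (1/2)/5 = 1/10 each.
Living: Zofia, Czeslaw, and Danuta — each takes 1/10.
Deceased: Urszula and Tadeusz. Their combined 1/5 is pooled and carried to generation 3.
At generation 3 (Oleg, Franciszka, Radoslaw, Ireneusz, Ludmila) there are 5 shares of (1/5)/5 = 1/25 each.
Living: Oleg, Franciszka, Radoslaw, Ireneusz, and Ludmila — each takes 1/25.

Czeslaw 1/10; Danuta 1/10; Franciszka 1/25; Ireneusz 1/25; Jolanta 1/4; Ludmila 1/25; Mieczyslaw 1/4; Oleg 1/25; Radoslaw 1/25; Zofia 1/10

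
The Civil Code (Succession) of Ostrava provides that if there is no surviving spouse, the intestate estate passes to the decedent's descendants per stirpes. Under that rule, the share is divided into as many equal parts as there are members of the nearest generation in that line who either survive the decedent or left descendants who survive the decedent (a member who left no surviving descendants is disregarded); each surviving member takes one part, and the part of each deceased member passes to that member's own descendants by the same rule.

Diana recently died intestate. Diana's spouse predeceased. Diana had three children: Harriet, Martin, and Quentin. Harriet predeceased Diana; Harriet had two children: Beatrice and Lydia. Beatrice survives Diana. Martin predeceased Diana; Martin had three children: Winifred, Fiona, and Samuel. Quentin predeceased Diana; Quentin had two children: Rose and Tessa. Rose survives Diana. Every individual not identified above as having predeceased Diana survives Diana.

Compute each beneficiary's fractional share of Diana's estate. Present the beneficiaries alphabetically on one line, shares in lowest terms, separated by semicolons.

Beatrice 1/6; Fiona 1/9; Lydia 1/6; Rose 1/6; Samuel 1/9; Tessa 1/6; Winifred 1/9

There is no surviving spouse, so the entire estate passes to Diana's descendants per stirpes.
The estate is divided into 3 equal shares of 1/3 among Harriet, Martin, Quentin.
Harriet predeceased; the 1/3 allotted to Harriet's branch passes to Harriet's issue by representation.
The 1/3 is divided into 2 equal shares of 1/6 among Beatrice, Lydia.
Beatrice is living and takes 1/6.
Lydia is living and takes 1/6.
Martin predeceased; the 1/3 allotted to Martin's branch passes to Martin's issue by representation.
The 1/3 is divided into 3 equal shares of 1/9 among Winifred, Fiona, Samuel.
Winifred is living and takes 1/9.
Fiona is living and takes 1/9.
Samuel is living and takes 1/9.
Quentin predeceased; the 1/3 allotted to Quentin's branch passes to Quentin's issue by representation.
The 1/3 is divided into 2 equal shares of 1/6 among Rose, Tessa.
Rose is living and takes 1/6.
Tessa is living and takes 1/6.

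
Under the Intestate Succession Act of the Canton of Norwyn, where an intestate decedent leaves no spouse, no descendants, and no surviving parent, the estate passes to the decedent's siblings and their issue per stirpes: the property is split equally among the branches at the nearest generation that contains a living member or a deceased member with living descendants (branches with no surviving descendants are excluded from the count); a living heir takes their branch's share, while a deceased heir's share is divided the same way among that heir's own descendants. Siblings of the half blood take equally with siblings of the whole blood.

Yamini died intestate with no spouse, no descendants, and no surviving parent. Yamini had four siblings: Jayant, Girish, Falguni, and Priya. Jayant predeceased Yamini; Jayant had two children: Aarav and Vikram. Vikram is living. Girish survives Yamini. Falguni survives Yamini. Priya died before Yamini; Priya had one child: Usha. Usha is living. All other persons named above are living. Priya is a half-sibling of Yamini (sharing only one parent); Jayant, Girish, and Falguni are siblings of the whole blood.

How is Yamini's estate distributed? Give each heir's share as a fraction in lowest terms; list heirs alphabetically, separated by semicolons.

No spouse, descendants, or parent survives, so the estate passes to Yamini's siblings per stirpes.
Half-blood and whole-blood siblings take equally under the stated rule.
The estate is divided into 4 equal shares of 1/4 among Jayant, Girish, Falguni, Priya.
Jayant predeceased; the 1/4 allotted to Jayant's branch passes to Jayant's issue by representation.
The 1/4 is divided into 2 equal shares of 1/8 among Aarav, Vikram.
Aarav is living and takes 1/8.
Vikram is living and takes 1/8.
Girish is living and takes 1/4.
Falguni is living and takes 1/4.
Priya predeceased; the 1/4 allotted to Priya's branch passes to Priya's issue by representation.
Usha is the sole taker at this level and receives the full 1/4.

Aarav 1/8; Falguni 1/4; Girish 1/4; Usha 1/4; Vikram 1/8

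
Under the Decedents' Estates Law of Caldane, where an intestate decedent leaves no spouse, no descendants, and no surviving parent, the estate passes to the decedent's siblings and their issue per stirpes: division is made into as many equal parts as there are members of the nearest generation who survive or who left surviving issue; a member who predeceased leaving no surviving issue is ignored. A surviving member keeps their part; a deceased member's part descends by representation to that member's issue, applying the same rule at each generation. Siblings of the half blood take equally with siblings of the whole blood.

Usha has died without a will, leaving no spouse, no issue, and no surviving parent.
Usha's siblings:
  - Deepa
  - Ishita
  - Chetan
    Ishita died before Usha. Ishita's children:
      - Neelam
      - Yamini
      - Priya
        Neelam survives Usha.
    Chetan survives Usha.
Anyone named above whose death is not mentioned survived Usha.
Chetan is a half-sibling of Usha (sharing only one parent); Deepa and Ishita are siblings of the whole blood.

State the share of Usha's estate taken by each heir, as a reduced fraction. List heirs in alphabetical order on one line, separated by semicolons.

Chetan 1/3; Deepa 1/3; Neelam 1/9; Priya 1/9; Yamini 1/9

No spouse, descendants, or parent survives, so the estate passes to Usha's siblings per stirpes.
Half-blood and whole-blood siblings take equally under the stated rule.
The estate is divided into 3 equal shares of 1/3 among Deepa, Ishita, Chetan.
Deepa is living and takes 1/3.
Ishita predeceased; the 1/3 allotted to Ishita's branch passes to Ishita's issue by representation.
The 1/3 is divided into 3 equal shares of 1/9 among Neelam, Yamini, Priya.
Neelam is living and takes 1/9.
Yamini is living and takes 1/9.
Priya is living and takes 1/9.
Chetan is living and takes 1/3.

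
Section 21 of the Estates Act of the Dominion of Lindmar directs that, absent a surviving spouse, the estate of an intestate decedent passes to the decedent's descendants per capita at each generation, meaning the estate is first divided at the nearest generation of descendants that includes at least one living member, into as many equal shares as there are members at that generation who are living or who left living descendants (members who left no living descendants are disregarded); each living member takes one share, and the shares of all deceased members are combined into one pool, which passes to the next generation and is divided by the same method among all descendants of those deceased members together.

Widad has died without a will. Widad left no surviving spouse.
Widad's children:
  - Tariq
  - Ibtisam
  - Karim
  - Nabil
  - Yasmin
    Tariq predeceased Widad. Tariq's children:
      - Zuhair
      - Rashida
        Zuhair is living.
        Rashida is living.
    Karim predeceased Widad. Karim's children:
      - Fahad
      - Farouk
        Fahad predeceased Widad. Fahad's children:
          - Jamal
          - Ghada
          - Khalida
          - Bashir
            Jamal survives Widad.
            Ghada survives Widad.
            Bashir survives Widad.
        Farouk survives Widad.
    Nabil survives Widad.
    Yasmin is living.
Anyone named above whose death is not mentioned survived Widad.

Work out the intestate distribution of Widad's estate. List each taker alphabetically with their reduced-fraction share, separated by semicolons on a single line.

Bashir 1/40; Farouk 1/10; Ghada 1/40; Ibtisam 1/5; Jamal 1/40; Khalida 1/40; Nabil 1/5; Rashida 1/10; Yasmin 1/5; Zuhair 1/10

There is no surviving spouse, so the entire estate passes to Widad's descendants per capita at each generation.
At generation 1 (Tariq, Ibtisam, Karim, Nabil, Yasmin) there are 5 shares of (1)/5 = 1/5 each.
Living: Ibtisam, Nabil, and Yasmin — each takes 1/5.
Deceased: Tariq and Karim. Their combined 2/5 is pooled and carried to generation 2.
At generation 2 (Zuhair, Rashida, Fahad, Farouk) there are 4 shares of (2/5)/4 = 1/10 each.
Living: Zuhair, Rashida, and Farouk — each takes 1/10.
Deceased: Fahad. That 1/10 share is carried to generation 3.
At generation 3 (Jamal, Ghada, Khalida, Bashir) there are 4 shares of (1/10)/4 = 1/40 each.
Living: Jamal, Ghada, Khalida, and Bashir — each takes 1/40.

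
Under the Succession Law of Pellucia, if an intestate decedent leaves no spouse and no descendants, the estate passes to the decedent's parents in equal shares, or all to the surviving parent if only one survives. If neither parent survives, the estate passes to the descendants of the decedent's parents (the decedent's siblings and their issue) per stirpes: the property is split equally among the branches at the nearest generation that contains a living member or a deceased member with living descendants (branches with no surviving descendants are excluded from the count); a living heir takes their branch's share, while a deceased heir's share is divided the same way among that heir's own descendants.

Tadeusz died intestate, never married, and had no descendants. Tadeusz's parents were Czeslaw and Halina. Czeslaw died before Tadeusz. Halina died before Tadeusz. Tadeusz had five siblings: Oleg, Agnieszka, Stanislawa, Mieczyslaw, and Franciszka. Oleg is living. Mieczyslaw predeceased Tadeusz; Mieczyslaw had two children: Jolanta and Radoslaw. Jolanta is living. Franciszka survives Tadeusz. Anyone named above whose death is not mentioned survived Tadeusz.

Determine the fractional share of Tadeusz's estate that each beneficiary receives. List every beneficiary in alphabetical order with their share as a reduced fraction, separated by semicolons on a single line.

Agnieszka 1/5; Franciszka 1/5; Jolanta 1/10; Oleg 1/5; Radoslaw 1/10; Stanislawa 1/5

Neither parent survives and there are no descendants, so the estate passes to Tadeusz's siblings and their issue per stirpes.
The estate is divided into 5 equal shares of 1/5 among Oleg, Agnieszka, Stanislawa, Mieczyslaw, Franciszka.
Oleg is living and takes 1/5.
Agnieszka is living and takes 1/5.
Stanislawa is living and takes 1/5.
Mieczyslaw predeceased; the 1/5 allotted to Mieczyslaw's branch passes to Mieczyslaw's issue by representation.
The 1/5 is divided into 2 equal shares of 1/10 among Jolanta, Radoslaw.
Jolanta is living and takes 1/10.
Radoslaw is living and takes 1/10.
Franciszka is living and takes 1/5.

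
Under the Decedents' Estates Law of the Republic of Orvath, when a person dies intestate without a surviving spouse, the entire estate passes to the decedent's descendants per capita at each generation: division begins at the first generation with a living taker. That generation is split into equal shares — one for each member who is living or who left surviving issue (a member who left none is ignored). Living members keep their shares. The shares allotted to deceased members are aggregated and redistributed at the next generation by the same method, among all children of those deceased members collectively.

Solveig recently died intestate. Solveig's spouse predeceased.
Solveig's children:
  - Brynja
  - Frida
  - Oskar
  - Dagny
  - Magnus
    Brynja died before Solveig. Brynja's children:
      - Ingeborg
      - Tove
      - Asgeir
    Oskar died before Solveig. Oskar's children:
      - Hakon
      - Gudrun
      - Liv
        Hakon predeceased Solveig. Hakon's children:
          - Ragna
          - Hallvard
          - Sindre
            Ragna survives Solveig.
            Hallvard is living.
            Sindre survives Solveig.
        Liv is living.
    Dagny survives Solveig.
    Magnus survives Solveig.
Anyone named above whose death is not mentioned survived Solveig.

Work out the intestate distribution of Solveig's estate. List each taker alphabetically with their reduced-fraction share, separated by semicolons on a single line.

There is no surviving spouse, so the entire estate passes to Solveig's descendants per capita at each generation.
At generation 1 (Brynja, Frida, Oskar, Dagny, Magnus) there are 5 shares of (1)/5 = 1/5 each.
Living: Frida, Dagny, and Magnus — each takes 1/5.
Deceased: Brynja and Oskar. Their combined 2/5 is pooled and carried to generation 2.
At generation 2 (Ingeborg, Tove, Asgeir, Hakon, Gudrun, Liv) there are 6 shares of (2/5)/6 = 1/15 each.
Living: Ingeborg, Tove, Asgeir, Gudrun, and Liv — each takes 1/15.
Deceased: Hakon. That 1/15 share is carried to generation 3.
At generation 3 (Ragna, Hallvard, Sindre) there are 3 shares of (1/15)/3 = 1/45 each.
Living: Ragna, Hallvard, and Sindre — each takes 1/45.

Asgeir 1/15; Dagny 1/5; Frida 1/5; Gudrun 1/15; Hallvard 1/45; Ingeborg 1/15; Liv 1/15; Magnus 1/5; Ragna 1/45; Sindre 1/45; Tove 1/15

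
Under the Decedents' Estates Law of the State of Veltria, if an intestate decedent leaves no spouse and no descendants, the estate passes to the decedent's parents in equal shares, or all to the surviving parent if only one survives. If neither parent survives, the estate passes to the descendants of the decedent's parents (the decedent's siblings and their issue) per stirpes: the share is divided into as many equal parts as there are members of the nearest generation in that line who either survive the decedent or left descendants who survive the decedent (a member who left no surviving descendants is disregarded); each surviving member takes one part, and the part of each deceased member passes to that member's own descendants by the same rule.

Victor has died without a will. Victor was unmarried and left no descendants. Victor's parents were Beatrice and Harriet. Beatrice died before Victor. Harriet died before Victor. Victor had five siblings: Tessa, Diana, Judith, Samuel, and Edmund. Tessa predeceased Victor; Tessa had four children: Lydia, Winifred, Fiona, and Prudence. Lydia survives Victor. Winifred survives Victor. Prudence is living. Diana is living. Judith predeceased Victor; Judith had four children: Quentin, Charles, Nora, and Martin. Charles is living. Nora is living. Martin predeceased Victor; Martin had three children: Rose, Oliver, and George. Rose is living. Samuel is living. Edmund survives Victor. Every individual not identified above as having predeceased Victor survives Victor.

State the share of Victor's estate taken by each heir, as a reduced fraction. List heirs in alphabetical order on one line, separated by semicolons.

Neither parent survives and there are no descendants, so the estate passes to Victor's siblings and their issue per stirpes.
The estate is divided into 5 equal shares of 1/5 among Tessa, Diana, Judith, Samuel, Edmund.
Tessa predeceased; the 1/5 allotted to Tessa's branch passes to Tessa's issue by representation.
The 1/5 is divided into 4 equal shares of 1/20 among Lydia, Winifred, Fiona, Prudence.
Lydia is living and takes 1/20.
Winifred is living and takes 1/20.
Fiona is living and takes 1/20.
Prudence is living and takes 1/20.
Diana is living and takes 1/5.
Judith predeceased; the 1/5 allotted to Judith's branch passes to Judith's issue by representation.
The 1/5 is divided into 4 equal shares of 1/20 among Quentin, Charles, Nora, Martin.
Quentin is living and takes 1/20.
Charles is living and takes 1/20.
Nora is living and takes 1/20.
Martin predeceased; the 1/20 allotted to Martin's branch passes to Martin's issue by representation.
The 1/20 is divided into 3 equal shares of 1/60 among Rose, Oliver, George.
Rose is living and takes 1/60.
Oliver is living and takes 1/60.
George is living and takes 1/60.
Samuel is living and takes 1/5.
Edmund is living and takes 1/5.

Charles 1/20; Diana 1/5; Edmund 1/5; Fiona 1/20; George 1/60; Lydia 1/20; Nora 1/20; Oliver 1/60; Prudence 1/20; Quentin 1/20; Rose 1/60; Samuel 1/5; Winifred 1/20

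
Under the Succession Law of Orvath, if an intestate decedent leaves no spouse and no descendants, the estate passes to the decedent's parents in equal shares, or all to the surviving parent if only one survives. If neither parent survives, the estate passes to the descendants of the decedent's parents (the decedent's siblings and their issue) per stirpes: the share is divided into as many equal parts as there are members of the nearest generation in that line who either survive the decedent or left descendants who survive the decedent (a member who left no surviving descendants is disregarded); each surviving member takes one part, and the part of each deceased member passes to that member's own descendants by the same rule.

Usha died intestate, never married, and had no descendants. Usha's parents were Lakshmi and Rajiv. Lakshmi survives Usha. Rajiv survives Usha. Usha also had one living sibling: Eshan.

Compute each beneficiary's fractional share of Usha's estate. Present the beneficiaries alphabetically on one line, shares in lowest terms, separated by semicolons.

Lakshmi 1/2; Rajiv 1/2

Both parents survive, so Lakshmi and Rajiv each take 1/2. The siblings take nothing because a surviving parent has priority.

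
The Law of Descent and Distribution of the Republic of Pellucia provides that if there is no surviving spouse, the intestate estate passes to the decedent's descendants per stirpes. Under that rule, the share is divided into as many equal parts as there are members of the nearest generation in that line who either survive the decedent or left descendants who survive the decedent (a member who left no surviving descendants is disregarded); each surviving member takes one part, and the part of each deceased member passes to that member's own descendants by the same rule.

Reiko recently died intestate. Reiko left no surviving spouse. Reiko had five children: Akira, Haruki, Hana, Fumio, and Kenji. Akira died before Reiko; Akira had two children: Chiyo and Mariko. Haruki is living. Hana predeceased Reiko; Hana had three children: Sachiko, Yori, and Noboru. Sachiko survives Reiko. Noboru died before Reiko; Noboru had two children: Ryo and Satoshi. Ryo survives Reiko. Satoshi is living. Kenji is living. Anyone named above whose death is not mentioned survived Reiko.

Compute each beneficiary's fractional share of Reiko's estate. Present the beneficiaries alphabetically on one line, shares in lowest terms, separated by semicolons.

Chiyo 1/10; Fumio 1/5; Haruki 1/5; Kenji 1/5; Mariko 1/10; Ryo 1/30; Sachiko 1/15; Satoshi 1/30; Yori 1/15

There is no surviving spouse, so the entire estate passes to Reiko's descendants per stirpes.
The estate is divided into 5 equal shares of 1/5 among Akira, Haruki, Hana, Fumio, Kenji.
Akira predeceased; the 1/5 allotted to Akira's branch passes to Akira's issue by representation.
The 1/5 is divided into 2 equal shares of 1/10 among Chiyo, Mariko.
Chiyo is living and takes 1/10.
Mariko is living and takes 1/10.
Haruki is living and takes 1/5.
Hana predeceased; the 1/5 allotted to Hana's branch passes to Hana's issue by representation.
The 1/5 is divided into 3 equal shares of 1/15 among Sachiko, Yori, Noboru.
Sachiko is living and takes 1/15.
Yori is living and takes 1/15.
Noboru predeceased; the 1/15 allotted to Noboru's branch passes to Noboru's issue by representation.
The 1/15 is divided into 2 equal shares of 1/30 among Ryo, Satoshi.
Ryo is living and takes 1/30.
Satoshi is living and takes 1/30.
Fumio is living and takes 1/5.
Kenji is living and takes 1/5.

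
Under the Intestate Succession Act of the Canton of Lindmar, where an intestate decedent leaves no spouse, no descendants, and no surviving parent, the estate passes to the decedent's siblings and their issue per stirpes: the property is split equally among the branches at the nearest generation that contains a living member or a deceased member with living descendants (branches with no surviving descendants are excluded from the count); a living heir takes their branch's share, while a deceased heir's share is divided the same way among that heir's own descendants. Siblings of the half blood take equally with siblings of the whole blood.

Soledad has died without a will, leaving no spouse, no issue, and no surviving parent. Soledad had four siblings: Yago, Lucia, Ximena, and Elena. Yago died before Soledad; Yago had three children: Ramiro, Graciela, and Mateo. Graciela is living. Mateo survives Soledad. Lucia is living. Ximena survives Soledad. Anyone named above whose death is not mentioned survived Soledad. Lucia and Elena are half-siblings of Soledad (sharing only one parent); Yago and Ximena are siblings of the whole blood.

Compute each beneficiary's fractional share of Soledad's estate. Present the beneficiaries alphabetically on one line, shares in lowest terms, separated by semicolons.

No spouse, descendants, or parent survives, so the estate passes to Soledad's siblings per stirpes.
Half-blood and whole-blood siblings take equally under the stated rule.
The estate is divided into 4 equal shares of 1/4 among Yago, Lucia, Ximena, Elena.
Yago predeceased; the 1/4 allotted to Yago's branch passes to Yago's issue by representation.
The 1/4 is divided into 3 equal shares of 1/12 among Ramiro, Graciela, Mateo.
Ramiro is living and takes 1/12.
Graciela is living and takes 1/12.
Mateo is living and takes 1/12.
Lucia is living and takes 1/4.
Ximena is living and takes 1/4.
Elena is living and takes 1/4.

Elena 1/4; Graciela 1/12; Lucia 1/4; Mateo 1/12; Ramiro 1/12; Ximena 1/4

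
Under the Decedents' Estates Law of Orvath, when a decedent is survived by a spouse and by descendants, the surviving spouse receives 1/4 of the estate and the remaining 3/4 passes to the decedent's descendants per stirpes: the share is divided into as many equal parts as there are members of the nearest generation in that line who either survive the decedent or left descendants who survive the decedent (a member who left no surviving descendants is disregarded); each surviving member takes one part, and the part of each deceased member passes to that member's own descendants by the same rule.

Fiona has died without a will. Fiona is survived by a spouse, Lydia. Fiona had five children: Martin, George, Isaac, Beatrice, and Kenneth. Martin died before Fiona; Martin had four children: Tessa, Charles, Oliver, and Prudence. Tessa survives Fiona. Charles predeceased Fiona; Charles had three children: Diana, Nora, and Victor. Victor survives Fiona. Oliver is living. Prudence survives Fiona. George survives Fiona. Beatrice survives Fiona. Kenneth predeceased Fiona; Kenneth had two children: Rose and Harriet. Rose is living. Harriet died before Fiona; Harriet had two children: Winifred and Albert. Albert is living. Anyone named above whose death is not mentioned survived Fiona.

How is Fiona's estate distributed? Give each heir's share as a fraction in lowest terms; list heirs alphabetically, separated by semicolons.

Albert 3/80; Beatrice 3/20; Diana 1/80; George 3/20; Isaac 3/20; Lydia 1/4; Nora 1/80; Oliver 3/80; Prudence 3/80; Rose 3/40; Tessa 3/80; Victor 1/80; Winifred 3/80

Lydia, as surviving spouse, takes 1/4.
The remaining 3/4 passes to Fiona's descendants per stirpes.
The 3/4 is divided into 5 equal shares of 3/20 among Martin, George, Isaac, Beatrice, Kenneth.
Martin predeceased; the 3/20 allotted to Martin's branch passes to Martin's issue by representation.
The 3/20 is divided into 4 equal shares of 3/80 among Tessa, Charles, Oliver, Prudence.
Tessa is living and takes 3/80.
Charles predeceased; the 3/80 allotted to Charles's branch passes to Charles's issue by representation.
The 3/80 is divided into 3 equal shares of 1/80 among Diana, Nora, Victor.
Diana is living and takes 1/80.
Nora is living and takes 1/80.
Victor is living and takes 1/80.
Oliver is living and takes 3/80.
Prudence is living and takes 3/80.
George is living and takes 3/20.
Isaac is living and takes 3/20.
Beatrice is living and takes 3/20.
Kenneth predeceased; the 3/20 allotted to Kenneth's branch passes to Kenneth's issue by representation.
The 3/20 is divided into 2 equal shares of 3/40 among Rose, Harriet.
Rose is living and takes 3/40.
Harriet predeceased; the 3/40 allotted to Harriet's branch passes to Harriet's issue by representation.
The 3/40 is divided into 2 equal shares of 3/80 among Winifred, Albert.
Winifred is living and takes 3/80.
Albert is living and takes 3/80.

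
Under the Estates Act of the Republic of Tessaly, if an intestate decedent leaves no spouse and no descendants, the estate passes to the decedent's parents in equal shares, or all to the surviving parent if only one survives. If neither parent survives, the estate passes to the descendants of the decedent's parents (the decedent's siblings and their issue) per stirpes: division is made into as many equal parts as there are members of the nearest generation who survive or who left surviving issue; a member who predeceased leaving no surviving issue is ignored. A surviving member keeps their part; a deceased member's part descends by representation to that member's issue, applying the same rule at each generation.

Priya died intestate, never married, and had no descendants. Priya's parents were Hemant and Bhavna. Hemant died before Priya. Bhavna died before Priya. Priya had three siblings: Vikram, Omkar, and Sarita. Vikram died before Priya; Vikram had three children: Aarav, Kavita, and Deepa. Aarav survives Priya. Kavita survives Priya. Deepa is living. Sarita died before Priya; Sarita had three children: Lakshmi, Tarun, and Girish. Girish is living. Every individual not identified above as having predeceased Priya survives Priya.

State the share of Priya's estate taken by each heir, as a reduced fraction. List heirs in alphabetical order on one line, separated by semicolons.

Aarav 1/9; Deepa 1/9; Girish 1/9; Kavita 1/9; Lakshmi 1/9; Omkar 1/3; Tarun 1/9

Neither parent survives and there are no descendants, so the estate passes to Priya's siblings and their issue per stirpes.
The estate is divided into 3 equal shares of 1/3 among Vikram, Omkar, Sarita.
Vikram predeceased; the 1/3 allotted to Vikram's branch passes to Vikram's issue by representation.
The 1/3 is divided into 3 equal shares of 1/9 among Aarav, Kavita, Deepa.
Aarav is living and takes 1/9.
Kavita is living and takes 1/9.
Deepa is living and takes 1/9.
Omkar is living and takes 1/3.
Sarita predeceased; the 1/3 allotted to Sarita's branch passes to Sarita's issue by representation.
The 1/3 is divided into 3 equal shares of 1/9 among Lakshmi, Tarun, Girish.
Lakshmi is living and takes 1/9.
Tarun is living and takes 1/9.
Girish is living and takes 1/9.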